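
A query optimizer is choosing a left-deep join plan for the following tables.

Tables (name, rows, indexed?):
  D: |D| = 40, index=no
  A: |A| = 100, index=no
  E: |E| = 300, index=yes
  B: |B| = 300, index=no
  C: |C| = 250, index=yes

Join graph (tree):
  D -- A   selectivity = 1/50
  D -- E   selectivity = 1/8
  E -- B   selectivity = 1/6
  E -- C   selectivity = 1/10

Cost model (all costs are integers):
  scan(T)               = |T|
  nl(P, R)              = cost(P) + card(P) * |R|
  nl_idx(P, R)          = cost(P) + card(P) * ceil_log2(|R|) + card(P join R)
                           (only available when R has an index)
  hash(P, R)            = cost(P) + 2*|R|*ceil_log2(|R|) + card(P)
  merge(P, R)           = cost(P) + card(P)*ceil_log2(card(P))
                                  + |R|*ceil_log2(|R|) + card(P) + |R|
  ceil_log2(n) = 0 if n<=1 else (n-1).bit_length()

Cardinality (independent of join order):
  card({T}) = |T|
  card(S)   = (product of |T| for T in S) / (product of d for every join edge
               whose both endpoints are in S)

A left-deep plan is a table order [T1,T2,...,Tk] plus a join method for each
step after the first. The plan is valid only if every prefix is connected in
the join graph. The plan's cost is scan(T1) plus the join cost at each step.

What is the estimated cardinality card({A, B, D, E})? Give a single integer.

150000

Tables in S: A(100), B(300), D(40), E(300)
Edges inside S: D-A(d=50), D-E(d=8), E-B(d=6)
numerator = 100 * 300 * 40 * 300 = 360000000
denominator = 50 * 8 * 6 = 2400
card(S) = 360000000 / 2400 = 150000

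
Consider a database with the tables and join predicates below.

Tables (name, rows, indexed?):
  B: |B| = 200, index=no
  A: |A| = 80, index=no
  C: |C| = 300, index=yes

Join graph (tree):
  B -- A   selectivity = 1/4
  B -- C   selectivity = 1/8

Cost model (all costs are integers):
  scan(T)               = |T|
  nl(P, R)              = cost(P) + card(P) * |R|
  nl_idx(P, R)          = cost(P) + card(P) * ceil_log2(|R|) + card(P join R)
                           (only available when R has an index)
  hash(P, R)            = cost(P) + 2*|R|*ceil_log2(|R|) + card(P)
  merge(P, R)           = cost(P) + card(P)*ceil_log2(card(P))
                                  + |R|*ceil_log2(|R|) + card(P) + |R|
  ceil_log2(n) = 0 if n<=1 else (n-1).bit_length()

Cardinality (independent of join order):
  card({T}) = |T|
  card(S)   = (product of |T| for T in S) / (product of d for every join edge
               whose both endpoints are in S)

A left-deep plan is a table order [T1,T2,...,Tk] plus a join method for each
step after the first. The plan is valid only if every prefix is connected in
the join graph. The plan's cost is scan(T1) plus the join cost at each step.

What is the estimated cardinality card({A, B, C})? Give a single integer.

150000

Tables in S: A(80), B(200), C(300)
Edges inside S: B-A(d=4), B-C(d=8)
numerator = 80 * 200 * 300 = 4800000
denominator = 4 * 8 = 32
card(S) = 4800000 / 32 = 150000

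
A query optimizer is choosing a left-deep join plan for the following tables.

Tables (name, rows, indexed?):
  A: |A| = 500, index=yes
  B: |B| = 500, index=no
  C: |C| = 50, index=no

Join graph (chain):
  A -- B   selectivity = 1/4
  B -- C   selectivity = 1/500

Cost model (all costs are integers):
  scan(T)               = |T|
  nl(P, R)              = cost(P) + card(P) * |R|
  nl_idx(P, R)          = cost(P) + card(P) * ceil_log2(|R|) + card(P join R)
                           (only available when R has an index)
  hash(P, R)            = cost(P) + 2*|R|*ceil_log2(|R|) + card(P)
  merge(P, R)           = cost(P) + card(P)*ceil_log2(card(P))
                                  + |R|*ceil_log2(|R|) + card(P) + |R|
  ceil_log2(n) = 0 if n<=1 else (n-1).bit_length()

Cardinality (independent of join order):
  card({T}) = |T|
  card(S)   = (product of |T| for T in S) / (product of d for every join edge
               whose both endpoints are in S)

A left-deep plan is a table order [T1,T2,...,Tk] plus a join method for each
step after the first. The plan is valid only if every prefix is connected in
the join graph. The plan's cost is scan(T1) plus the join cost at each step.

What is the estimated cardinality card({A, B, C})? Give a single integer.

6250

Tables in S: A(500), B(500), C(50)
Edges inside S: A-B(d=4), B-C(d=500)
numerator = 500 * 500 * 50 = 12500000
denominator = 4 * 500 = 2000
card(S) = 12500000 / 2000 = 6250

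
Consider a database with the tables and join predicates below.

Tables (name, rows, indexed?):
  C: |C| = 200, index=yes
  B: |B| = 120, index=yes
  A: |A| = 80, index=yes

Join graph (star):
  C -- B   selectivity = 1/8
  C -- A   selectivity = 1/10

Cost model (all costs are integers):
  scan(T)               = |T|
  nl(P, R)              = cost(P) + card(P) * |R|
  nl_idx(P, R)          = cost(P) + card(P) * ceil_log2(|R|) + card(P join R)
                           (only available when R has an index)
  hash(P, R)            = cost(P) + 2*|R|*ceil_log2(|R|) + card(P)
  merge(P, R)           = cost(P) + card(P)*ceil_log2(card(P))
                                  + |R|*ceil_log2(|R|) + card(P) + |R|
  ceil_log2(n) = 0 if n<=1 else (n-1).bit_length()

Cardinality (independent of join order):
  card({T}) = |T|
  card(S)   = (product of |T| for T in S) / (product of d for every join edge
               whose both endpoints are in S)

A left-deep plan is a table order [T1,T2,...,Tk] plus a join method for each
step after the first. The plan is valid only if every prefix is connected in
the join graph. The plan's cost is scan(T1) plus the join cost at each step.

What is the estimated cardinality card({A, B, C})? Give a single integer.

24000

Tables in S: A(80), B(120), C(200)
Edges inside S: C-B(d=8), C-A(d=10)
numerator = 80 * 120 * 200 = 1920000
denominator = 8 * 10 = 80
card(S) = 1920000 / 80 = 24000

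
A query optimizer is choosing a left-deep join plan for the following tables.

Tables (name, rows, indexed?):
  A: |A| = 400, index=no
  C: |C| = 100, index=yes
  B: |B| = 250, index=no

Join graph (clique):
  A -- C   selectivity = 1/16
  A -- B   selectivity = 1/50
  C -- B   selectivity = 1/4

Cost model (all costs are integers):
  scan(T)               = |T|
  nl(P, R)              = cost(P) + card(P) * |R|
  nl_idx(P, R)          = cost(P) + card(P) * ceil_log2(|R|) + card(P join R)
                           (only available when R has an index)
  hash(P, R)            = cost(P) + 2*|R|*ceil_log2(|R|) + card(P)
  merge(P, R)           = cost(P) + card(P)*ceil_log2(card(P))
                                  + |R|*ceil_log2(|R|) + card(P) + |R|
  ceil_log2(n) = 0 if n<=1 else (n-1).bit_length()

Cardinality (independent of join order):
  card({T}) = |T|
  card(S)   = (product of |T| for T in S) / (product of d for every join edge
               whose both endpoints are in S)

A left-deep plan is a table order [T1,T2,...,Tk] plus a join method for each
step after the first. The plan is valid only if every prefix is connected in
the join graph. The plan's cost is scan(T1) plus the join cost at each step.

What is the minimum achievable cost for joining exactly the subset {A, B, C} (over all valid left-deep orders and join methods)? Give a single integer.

8200

Selinger DP over subsets of {A,B,C}:
  {A}: scan cost=400, card=400
  {C}: scan cost=100, card=100
  {B}: scan cost=250, card=250
  {AC}: card=2500; try (C,hash)→2200, (A,merge)→4900, (C,merge)→5200, (C,nl_idx)→5700, (A,hash)→7400, (A,nl)→40100 …(+1); best=2200 via (C,hash)
  {AB}: card=2000; try (B,hash)→4800, (A,merge)→6500, (B,merge)→6650, (A,hash)→7700, (A,nl)→100250, (B,nl)→100400; best=4800 via (B,hash)
  {BC}: card=6250; try (C,hash)→1900, (B,merge)→3150, (C,merge)→3300, (B,hash)→4200, (C,nl_idx)→8250, (B,nl)→25100 …(+1); best=1900 via (C,hash)
  {ABC}: card=3125; try (C,hash)→8200, (B,hash)→8700, (A,hash)→15350, (C,nl_idx)→21925, (C,merge)→29600, (B,merge)→36950 …(+4); best=8200 via (C,hash)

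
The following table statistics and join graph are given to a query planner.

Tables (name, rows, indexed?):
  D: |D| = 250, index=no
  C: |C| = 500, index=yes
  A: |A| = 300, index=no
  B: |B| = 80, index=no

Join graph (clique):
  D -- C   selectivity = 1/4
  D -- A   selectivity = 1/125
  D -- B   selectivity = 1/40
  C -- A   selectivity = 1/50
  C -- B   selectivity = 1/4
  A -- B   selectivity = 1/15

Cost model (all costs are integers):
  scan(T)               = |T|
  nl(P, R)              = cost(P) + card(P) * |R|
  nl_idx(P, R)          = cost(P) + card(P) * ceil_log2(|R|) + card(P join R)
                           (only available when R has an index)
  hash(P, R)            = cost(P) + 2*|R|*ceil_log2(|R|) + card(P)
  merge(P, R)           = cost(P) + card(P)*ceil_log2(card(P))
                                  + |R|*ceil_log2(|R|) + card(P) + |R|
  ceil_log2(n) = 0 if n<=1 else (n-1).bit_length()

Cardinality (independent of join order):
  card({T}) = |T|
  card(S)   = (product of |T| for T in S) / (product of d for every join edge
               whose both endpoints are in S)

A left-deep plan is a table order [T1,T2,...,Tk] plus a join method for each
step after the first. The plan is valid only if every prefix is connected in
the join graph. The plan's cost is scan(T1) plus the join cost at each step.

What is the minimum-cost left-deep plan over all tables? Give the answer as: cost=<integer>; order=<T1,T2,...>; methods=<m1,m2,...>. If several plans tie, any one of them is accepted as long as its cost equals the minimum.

cost=7090; order=A,D,B,C; methods=hash,hash,nl_idx

Selinger DP (subsets sized 1..n):
  {D}: scan cost=250, card=250
  {C}: scan cost=500, card=500
  {A}: scan cost=300, card=300
  {B}: scan cost=80, card=80
  {CD}: card=31250; try (D,hash)→5000, (C,merge)→7500, (D,merge)→7750, (C,hash)→9500, (C,nl_idx)→33750, (C,nl)→125250 …(+1); best=5000 via (D,hash)
  {AD}: card=600; try (D,hash)→4600, (A,merge)→5500, (D,merge)→5550, (A,hash)→5900, (A,nl)→75250, (D,nl)→75300; best=4600 via (D,hash)
  {BD}: card=500; try (B,hash)→1620, (D,merge)→2970, (B,merge)→3140, (D,hash)→4160, (D,nl)→20080, (B,nl)→20250; best=1620 via (B,hash)
  {AC}: card=3000; try (C,nl_idx)→6000, (A,hash)→6400, (C,merge)→8300, (A,merge)→8500, (C,hash)→9600, (C,nl)→150300 …(+1); best=6000 via (C,nl_idx)
  {BC}: card=10000; try (B,hash)→2120, (C,merge)→5720, (B,merge)→6140, (C,hash)→9160, (C,nl_idx)→10800, (C,nl)→40080 …(+1); best=2120 via (B,hash)
  {AB}: card=1600; try (B,hash)→1720, (A,merge)→3720, (B,merge)→3940, (A,hash)→5560, (A,nl)→24080, (B,nl)→24300; best=1720 via (B,hash)
  {ACD}: card=1500; try (C,nl_idx)→11500, (D,hash)→13000, (C,hash)→14200, (C,merge)→16200, (A,hash)→41650, (D,merge)→47250 …(+4); best=11500 via (C,nl_idx)
  {BCD}: card=15625; try (C,hash)→11120, (C,merge)→11620, (D,hash)→16120, (C,nl_idx)→21745, (B,hash)→37370, (D,merge)→154370 …(+4); best=11120 via (C,hash)
  {ABD}: card=80; try (B,hash)→6320, (D,hash)→7320, (A,hash)→7520, (A,merge)→9620, (B,merge)→11840, (D,merge)→23170 …(+3); best=6320 via (B,hash)
  {ABC}: card=4000; try (B,hash)→10120, (C,hash)→12320, (A,hash)→17520, (C,nl_idx)→20120, (C,merge)→25920, (B,merge)→45640 …(+4); best=10120 via (B,hash)
  {ABCD}: card=50; try (C,nl_idx)→7090, (C,merge)→11960, (B,hash)→14120, (C,hash)→15400, (D,hash)→18120, (B,merge)→30140 …(+7); best=7090 via (C,nl_idx)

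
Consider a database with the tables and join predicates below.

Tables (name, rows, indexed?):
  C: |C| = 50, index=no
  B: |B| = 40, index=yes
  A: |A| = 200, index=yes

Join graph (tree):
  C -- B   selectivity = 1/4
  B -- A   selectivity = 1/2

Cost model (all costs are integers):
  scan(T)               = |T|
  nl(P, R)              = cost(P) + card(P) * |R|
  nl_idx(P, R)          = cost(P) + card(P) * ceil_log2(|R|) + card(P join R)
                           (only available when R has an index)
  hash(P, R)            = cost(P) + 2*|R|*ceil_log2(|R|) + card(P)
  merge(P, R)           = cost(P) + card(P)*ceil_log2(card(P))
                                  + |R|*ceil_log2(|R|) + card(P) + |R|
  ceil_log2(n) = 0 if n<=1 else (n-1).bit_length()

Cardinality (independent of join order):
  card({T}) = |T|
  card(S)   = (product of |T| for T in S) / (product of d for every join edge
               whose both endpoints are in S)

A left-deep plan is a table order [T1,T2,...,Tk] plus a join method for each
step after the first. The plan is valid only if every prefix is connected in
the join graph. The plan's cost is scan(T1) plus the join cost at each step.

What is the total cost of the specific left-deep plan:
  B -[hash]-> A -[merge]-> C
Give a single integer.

step 1: scan B: cost=40, card=40
step 2: join A via hash
    card(P join A) = 40*200/(2) = 4000
    cost = 40 + 2*200*8 + 40 = 3280
step 3: join C via merge
    card(P join C) = 4000*50/(4) = 50000
    cost = 3280 + 4000*12 + 50*6 + 4000 + 50 = 55630

55630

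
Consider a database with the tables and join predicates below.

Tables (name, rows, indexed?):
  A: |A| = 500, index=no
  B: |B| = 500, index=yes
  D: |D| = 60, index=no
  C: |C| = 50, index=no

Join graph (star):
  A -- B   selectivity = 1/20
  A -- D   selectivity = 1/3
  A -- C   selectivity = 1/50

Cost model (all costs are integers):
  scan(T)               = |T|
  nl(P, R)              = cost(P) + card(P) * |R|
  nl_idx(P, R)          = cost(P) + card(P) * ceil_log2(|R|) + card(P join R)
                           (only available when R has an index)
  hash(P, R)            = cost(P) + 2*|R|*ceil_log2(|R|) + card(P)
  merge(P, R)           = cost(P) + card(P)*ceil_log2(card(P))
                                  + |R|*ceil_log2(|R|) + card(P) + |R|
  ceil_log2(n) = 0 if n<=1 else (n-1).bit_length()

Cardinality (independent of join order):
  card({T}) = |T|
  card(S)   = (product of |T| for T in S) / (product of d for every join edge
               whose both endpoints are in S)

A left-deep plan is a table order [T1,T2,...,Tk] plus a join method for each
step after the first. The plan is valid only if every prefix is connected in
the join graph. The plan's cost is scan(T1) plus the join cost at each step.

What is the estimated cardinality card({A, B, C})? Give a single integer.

Tables in S: A(500), B(500), C(50)
Edges inside S: A-B(d=20), A-C(d=50)
numerator = 500 * 500 * 50 = 12500000
denominator = 20 * 50 = 1000
card(S) = 12500000 / 1000 = 12500

12500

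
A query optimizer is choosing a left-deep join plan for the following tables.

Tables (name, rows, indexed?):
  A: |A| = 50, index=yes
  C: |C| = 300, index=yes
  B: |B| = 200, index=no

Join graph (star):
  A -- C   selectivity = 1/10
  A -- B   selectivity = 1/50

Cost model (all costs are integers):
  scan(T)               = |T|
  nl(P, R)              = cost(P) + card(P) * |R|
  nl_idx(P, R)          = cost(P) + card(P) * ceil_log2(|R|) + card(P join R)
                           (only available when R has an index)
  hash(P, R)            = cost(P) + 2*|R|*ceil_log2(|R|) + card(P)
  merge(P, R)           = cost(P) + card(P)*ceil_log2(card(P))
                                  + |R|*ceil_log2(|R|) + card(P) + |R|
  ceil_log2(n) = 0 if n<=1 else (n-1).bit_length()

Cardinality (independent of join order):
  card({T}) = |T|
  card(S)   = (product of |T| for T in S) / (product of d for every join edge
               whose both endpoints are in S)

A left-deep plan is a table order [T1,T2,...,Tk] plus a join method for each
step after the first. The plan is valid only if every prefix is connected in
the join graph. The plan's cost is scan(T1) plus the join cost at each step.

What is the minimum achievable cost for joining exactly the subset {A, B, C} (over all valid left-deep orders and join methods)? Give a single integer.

5800

Selinger DP over subsets of {A,B,C}:
  {A}: scan cost=50, card=50
  {C}: scan cost=300, card=300
  {B}: scan cost=200, card=200
  {AC}: card=1500; try (A,hash)→1200, (C,nl_idx)→2000, (C,merge)→3400, (A,nl_idx)→3600, (A,merge)→3650, (C,hash)→5500 …(+2); best=1200 via (A,hash)
  {AB}: card=200; try (A,hash)→1000, (A,nl_idx)→1600, (B,merge)→2200, (A,merge)→2350, (B,hash)→3300, (B,nl)→10050 …(+1); best=1000 via (A,hash)
  {ABC}: card=6000; try (C,merge)→5800, (B,hash)→5900, (C,hash)→6600, (C,nl_idx)→8800, (B,merge)→21000, (C,nl)→61000 …(+1); best=5800 via (C,merge)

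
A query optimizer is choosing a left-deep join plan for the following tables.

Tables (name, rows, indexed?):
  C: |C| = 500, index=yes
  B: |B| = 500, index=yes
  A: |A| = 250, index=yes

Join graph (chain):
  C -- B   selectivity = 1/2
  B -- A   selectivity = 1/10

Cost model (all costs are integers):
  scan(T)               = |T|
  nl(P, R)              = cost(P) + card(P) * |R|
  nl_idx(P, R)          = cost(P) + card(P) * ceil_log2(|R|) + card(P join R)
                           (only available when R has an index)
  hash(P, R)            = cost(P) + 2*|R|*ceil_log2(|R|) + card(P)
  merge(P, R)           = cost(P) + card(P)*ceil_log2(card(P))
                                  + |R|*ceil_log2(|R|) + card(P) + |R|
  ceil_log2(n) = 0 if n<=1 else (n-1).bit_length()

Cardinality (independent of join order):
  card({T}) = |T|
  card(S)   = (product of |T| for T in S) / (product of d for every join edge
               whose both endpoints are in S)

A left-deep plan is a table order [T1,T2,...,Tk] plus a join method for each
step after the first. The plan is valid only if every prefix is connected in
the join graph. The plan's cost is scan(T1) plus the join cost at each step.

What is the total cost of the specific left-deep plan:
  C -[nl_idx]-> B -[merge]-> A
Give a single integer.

step 1: scan C: cost=500, card=500
step 2: join B via nl_idx
    card(P join B) = 500*500/(2) = 125000
    cost = 500 + 500*9 + 125000 = 130000
step 3: join A via merge
    card(P join A) = 125000*250/(10) = 3125000
    cost = 130000 + 125000*17 + 250*8 + 125000 + 250 = 2382250

2382250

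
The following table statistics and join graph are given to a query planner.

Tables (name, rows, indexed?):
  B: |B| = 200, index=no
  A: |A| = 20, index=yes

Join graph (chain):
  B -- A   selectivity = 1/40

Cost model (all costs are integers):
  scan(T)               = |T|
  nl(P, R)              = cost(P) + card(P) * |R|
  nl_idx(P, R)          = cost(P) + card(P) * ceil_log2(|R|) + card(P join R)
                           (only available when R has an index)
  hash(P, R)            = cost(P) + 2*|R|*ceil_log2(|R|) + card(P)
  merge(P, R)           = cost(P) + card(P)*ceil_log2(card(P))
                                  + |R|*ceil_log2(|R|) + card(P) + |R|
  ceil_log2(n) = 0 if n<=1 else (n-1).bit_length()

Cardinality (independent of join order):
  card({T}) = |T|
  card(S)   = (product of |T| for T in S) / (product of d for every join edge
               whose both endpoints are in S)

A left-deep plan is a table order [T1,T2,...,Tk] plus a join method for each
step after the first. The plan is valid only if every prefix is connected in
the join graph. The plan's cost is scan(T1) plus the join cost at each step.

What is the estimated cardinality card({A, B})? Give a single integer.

100

Tables in S: A(20), B(200)
Edges inside S: B-A(d=40)
numerator = 20 * 200 = 4000
denominator = 40 = 40
card(S) = 4000 / 40 = 100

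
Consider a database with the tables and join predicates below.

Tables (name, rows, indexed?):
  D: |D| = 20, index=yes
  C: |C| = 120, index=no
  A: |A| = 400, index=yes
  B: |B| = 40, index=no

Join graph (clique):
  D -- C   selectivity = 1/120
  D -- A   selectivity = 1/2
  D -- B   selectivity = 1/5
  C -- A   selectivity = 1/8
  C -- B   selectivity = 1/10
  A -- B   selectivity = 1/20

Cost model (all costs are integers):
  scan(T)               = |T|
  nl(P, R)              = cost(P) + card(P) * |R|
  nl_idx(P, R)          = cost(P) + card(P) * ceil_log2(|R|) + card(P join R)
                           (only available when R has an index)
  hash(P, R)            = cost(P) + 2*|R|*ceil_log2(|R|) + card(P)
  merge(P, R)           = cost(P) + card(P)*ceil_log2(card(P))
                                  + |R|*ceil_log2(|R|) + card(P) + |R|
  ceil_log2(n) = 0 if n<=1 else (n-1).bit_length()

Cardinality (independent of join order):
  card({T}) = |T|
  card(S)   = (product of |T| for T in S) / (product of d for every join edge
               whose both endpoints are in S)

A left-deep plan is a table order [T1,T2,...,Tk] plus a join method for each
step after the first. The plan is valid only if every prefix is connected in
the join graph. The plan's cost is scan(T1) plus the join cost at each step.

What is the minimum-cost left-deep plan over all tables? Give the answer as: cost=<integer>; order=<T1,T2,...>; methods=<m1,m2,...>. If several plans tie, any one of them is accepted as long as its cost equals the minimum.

Selinger DP (subsets sized 1..n):
  {D}: scan cost=20, card=20
  {C}: scan cost=120, card=120
  {A}: scan cost=400, card=400
  {B}: scan cost=40, card=40
  {CD}: card=20; try (D,hash)→440, (D,nl_idx)→740, (C,merge)→1100, (D,merge)→1200, (C,hash)→1720, (C,nl)→2420 …(+1); best=440 via (D,hash)
  {AD}: card=4000; try (D,hash)→1000, (A,merge)→4140, (A,nl_idx)→4200, (D,merge)→4520, (D,nl_idx)→6400, (A,hash)→7240 …(+2); best=1000 via (D,hash)
  {BD}: card=160; try (D,hash)→280, (D,nl_idx)→400, (B,merge)→420, (D,merge)→440, (B,hash)→520, (B,nl)→820 …(+1); best=280 via (D,hash)
  {AC}: card=6000; try (C,hash)→2480, (A,merge)→5080, (C,merge)→5360, (A,nl_idx)→7200, (A,hash)→7440, (A,nl)→48120 …(+1); best=2480 via (C,hash)
  {BC}: card=480; try (B,hash)→720, (C,merge)→1280, (B,merge)→1360, (C,hash)→1760, (C,nl)→4840, (B,nl)→4920; best=720 via (B,hash)
  {AB}: card=800; try (A,nl_idx)→1200, (B,hash)→1280, (A,merge)→4320, (B,merge)→4680, (A,hash)→7280, (A,nl)→16040 …(+1); best=1200 via (A,nl_idx)
  {ACD}: card=500; try (A,nl_idx)→1120, (A,merge)→4560, (C,hash)→6680, (A,hash)→7660, (A,nl)→8440, (D,hash)→8680 …(+5); best=1120 via (A,nl_idx)
  {BCD}: card=16; try (B,merge)→840, (B,hash)→940, (B,nl)→1240, (D,hash)→1400, (C,hash)→2120, (C,merge)→2680 …(+4); best=840 via (B,merge)
  {ABD}: card=1600; try (D,hash)→2200, (A,nl_idx)→3320, (B,hash)→5480, (A,merge)→5720, (D,nl_idx)→6800, (A,hash)→7640 …(+5); best=2200 via (D,hash)
  {ABC}: card=1200; try (C,hash)→3680, (A,nl_idx)→6240, (A,hash)→8400, (B,hash)→8960, (A,merge)→9520, (C,merge)→10960 …(+4); best=3680 via (C,hash)
  {ABCD}: card=20; try (A,nl_idx)→1004, (B,hash)→2100, (A,merge)→4920, (D,hash)→5080, (C,hash)→5480, (B,merge)→6400 …(+8); best=1004 via (A,nl_idx)

cost=1004; order=C,D,B,A; methods=hash,merge,nl_idx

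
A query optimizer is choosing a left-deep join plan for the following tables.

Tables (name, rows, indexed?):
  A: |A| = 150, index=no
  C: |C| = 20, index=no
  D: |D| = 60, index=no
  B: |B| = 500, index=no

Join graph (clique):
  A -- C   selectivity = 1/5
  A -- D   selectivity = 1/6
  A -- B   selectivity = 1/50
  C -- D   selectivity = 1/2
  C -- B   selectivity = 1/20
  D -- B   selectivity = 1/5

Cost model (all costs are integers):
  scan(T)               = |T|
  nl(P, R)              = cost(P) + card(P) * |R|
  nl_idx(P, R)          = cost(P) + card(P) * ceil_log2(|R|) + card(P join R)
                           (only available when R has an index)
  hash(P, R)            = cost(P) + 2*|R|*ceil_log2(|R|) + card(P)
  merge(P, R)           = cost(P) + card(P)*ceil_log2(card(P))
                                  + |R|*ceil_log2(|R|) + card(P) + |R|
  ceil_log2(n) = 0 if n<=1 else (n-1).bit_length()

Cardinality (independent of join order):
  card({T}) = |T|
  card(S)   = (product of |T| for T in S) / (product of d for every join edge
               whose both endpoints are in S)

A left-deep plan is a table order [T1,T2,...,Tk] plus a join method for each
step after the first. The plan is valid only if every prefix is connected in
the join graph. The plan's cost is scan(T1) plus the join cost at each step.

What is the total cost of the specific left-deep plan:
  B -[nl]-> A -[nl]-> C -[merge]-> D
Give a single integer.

108920

step 1: scan B: cost=500, card=500
step 2: join A via nl
    card(P join A) = 500*150/(50) = 1500
    cost = 500 + 500*150 = 75500
step 3: join C via nl
    card(P join C) = 1500*20/(5*20) = 300
    cost = 75500 + 1500*20 = 105500
step 4: join D via merge
    card(P join D) = 300*60/(6*2*5) = 300
    cost = 105500 + 300*9 + 60*6 + 300 + 60 = 108920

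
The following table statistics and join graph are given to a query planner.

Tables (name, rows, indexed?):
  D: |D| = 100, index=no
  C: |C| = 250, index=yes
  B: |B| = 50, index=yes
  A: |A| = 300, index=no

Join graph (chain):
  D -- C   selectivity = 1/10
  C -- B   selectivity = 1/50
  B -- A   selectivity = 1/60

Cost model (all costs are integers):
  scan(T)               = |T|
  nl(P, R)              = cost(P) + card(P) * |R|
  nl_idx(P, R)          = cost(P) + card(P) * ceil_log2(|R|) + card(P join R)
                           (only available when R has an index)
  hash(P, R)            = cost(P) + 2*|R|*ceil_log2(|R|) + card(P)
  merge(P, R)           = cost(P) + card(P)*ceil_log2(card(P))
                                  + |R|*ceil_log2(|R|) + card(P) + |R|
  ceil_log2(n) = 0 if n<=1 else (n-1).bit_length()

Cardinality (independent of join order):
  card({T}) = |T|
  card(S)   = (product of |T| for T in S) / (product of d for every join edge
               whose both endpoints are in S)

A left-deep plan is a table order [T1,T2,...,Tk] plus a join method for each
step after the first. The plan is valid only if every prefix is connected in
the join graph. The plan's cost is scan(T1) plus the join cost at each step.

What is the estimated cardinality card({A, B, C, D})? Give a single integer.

Tables in S: A(300), B(50), C(250), D(100)
Edges inside S: D-C(d=10), C-B(d=50), B-A(d=60)
numerator = 300 * 50 * 250 * 100 = 375000000
denominator = 10 * 50 * 60 = 30000
card(S) = 375000000 / 30000 = 12500

12500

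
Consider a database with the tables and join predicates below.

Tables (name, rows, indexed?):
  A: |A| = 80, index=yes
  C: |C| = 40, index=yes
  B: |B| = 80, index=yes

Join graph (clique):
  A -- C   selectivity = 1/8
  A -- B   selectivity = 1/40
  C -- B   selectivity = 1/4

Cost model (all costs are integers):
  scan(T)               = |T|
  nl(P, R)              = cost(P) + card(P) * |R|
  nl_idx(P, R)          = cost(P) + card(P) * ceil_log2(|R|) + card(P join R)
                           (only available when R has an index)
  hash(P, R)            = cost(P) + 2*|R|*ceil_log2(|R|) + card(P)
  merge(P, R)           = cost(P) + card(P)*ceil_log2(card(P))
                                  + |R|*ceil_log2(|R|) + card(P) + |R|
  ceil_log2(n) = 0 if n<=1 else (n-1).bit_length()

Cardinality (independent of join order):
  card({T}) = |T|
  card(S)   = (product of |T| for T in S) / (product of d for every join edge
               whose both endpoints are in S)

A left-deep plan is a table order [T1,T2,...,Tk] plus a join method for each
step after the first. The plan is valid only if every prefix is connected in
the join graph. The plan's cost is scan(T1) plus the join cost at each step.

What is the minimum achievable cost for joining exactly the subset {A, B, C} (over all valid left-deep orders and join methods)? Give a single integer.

Selinger DP over subsets of {A,B,C}:
  {A}: scan cost=80, card=80
  {C}: scan cost=40, card=40
  {B}: scan cost=80, card=80
  {AC}: card=400; try (C,hash)→640, (A,nl_idx)→720, (C,nl_idx)→960, (A,merge)→960, (C,merge)→1000, (A,hash)→1200 …(+2); best=640 via (C,hash)
  {AB}: card=160; try (B,nl_idx)→800, (A,nl_idx)→800, (B,hash)→1280, (A,hash)→1280, (B,merge)→1360, (A,merge)→1360 …(+2); best=800 via (B,nl_idx)
  {BC}: card=800; try (C,hash)→640, (B,merge)→960, (C,merge)→1000, (B,nl_idx)→1120, (B,hash)→1200, (C,nl_idx)→1360 …(+2); best=640 via (C,hash)
  {ABC}: card=200; try (C,hash)→1440, (C,nl_idx)→1960, (B,hash)→2160, (C,merge)→2520, (A,hash)→2560, (B,nl_idx)→3640 …(+6); best=1440 via (C,hash)

1440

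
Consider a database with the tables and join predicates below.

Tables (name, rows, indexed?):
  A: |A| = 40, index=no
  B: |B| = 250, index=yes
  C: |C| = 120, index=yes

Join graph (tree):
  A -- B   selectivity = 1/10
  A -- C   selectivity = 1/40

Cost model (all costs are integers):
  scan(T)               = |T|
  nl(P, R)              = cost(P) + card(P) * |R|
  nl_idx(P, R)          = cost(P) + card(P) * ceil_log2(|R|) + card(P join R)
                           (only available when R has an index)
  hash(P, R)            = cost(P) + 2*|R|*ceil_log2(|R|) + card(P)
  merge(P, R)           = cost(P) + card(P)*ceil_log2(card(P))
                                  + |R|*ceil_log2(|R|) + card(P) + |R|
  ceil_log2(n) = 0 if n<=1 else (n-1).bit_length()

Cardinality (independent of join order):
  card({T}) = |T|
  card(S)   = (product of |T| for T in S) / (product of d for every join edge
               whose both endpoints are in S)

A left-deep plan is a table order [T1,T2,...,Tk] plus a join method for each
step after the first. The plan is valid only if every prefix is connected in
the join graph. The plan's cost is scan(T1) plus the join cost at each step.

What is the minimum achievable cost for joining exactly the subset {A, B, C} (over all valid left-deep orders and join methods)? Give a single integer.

Selinger DP over subsets of {A,B,C}:
  {A}: scan cost=40, card=40
  {B}: scan cost=250, card=250
  {C}: scan cost=120, card=120
  {AB}: card=1000; try (A,hash)→980, (B,nl_idx)→1360, (B,merge)→2570, (A,merge)→2780, (B,hash)→4080, (B,nl)→10040 …(+1); best=980 via (A,hash)
  {AC}: card=120; try (C,nl_idx)→440, (A,hash)→720, (C,merge)→1280, (A,merge)→1360, (C,hash)→1760, (C,nl)→4840 …(+1); best=440 via (C,nl_idx)
  {ABC}: card=3000; try (B,merge)→3650, (C,hash)→3660, (B,nl_idx)→4400, (B,hash)→4560, (C,nl_idx)→10980, (C,merge)→12940 …(+2); best=3650 via (B,merge)

3650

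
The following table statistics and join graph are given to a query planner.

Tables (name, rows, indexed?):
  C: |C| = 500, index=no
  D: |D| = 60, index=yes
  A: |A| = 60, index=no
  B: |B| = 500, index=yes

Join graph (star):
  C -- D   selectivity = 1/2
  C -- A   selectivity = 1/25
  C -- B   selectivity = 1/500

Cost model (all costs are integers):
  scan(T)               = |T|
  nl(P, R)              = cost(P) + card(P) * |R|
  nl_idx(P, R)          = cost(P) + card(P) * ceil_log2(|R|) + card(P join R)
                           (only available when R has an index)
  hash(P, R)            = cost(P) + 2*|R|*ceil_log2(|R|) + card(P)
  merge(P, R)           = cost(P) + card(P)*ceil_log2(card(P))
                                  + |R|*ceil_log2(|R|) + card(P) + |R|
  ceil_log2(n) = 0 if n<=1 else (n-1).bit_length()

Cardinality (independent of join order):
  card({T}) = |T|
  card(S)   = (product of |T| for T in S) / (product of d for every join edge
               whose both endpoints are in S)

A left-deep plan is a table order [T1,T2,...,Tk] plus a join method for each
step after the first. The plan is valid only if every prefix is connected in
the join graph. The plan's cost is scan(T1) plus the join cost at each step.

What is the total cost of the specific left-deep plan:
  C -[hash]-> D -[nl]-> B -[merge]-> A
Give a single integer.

7727140

step 1: scan C: cost=500, card=500
step 2: join D via hash
    card(P join D) = 500*60/(2) = 15000
    cost = 500 + 2*60*6 + 500 = 1720
step 3: join B via nl
    card(P join B) = 15000*500/(500) = 15000
    cost = 1720 + 15000*500 = 7501720
step 4: join A via merge
    card(P join A) = 15000*60/(25) = 36000
    cost = 7501720 + 15000*14 + 60*6 + 15000 + 60 = 7727140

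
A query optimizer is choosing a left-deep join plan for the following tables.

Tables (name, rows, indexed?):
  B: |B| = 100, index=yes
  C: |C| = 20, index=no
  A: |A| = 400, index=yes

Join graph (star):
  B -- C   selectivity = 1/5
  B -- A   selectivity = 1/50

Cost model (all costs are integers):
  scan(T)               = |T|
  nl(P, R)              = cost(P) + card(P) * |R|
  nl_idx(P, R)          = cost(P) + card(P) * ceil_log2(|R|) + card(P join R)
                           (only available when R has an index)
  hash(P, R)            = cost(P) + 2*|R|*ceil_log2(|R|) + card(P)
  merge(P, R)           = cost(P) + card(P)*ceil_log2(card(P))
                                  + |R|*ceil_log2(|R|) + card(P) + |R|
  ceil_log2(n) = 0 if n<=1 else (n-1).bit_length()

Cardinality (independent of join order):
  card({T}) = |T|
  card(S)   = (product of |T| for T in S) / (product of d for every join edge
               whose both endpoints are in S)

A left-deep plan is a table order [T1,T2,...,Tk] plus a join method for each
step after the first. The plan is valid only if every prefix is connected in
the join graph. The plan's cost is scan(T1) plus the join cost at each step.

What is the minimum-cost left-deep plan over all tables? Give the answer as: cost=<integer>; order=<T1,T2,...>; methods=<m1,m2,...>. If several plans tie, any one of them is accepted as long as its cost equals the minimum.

cost=2800; order=B,A,C; methods=nl_idx,hash

Selinger DP (subsets sized 1..n):
  {B}: scan cost=100, card=100
  {C}: scan cost=20, card=20
  {A}: scan cost=400, card=400
  {BC}: card=400; try (C,hash)→400, (B,nl_idx)→560, (B,merge)→940, (C,merge)→1020, (B,hash)→1440, (B,nl)→2020 …(+1); best=400 via (C,hash)
  {AB}: card=800; try (A,nl_idx)→1800, (B,hash)→2200, (B,nl_idx)→4000, (A,merge)→4900, (B,merge)→5200, (A,hash)→7400 …(+2); best=1800 via (A,nl_idx)
  {ABC}: card=3200; try (C,hash)→2800, (A,nl_idx)→7200, (A,hash)→8000, (A,merge)→8400, (C,merge)→10720, (C,nl)→17800 …(+1); best=2800 via (C,hash)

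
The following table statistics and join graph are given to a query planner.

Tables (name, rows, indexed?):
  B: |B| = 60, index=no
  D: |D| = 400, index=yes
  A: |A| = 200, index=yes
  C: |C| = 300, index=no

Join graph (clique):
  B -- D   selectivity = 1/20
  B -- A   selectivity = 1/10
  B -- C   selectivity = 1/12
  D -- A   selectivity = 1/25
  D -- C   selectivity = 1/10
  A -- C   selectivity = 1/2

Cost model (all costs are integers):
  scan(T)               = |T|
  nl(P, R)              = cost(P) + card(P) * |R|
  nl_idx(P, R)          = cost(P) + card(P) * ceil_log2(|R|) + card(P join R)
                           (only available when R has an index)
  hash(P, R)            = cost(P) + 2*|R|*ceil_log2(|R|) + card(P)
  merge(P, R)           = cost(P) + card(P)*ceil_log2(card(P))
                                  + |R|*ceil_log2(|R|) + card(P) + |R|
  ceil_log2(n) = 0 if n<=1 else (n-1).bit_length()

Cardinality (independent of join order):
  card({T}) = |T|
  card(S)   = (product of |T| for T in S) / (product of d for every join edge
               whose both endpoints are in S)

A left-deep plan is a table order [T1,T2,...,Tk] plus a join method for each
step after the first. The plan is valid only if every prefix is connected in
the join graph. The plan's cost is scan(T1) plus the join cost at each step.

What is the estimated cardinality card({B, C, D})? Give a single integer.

3000

Tables in S: B(60), C(300), D(400)
Edges inside S: B-D(d=20), B-C(d=12), D-C(d=10)
numerator = 60 * 300 * 400 = 7200000
denominator = 20 * 12 * 10 = 2400
card(S) = 7200000 / 2400 = 3000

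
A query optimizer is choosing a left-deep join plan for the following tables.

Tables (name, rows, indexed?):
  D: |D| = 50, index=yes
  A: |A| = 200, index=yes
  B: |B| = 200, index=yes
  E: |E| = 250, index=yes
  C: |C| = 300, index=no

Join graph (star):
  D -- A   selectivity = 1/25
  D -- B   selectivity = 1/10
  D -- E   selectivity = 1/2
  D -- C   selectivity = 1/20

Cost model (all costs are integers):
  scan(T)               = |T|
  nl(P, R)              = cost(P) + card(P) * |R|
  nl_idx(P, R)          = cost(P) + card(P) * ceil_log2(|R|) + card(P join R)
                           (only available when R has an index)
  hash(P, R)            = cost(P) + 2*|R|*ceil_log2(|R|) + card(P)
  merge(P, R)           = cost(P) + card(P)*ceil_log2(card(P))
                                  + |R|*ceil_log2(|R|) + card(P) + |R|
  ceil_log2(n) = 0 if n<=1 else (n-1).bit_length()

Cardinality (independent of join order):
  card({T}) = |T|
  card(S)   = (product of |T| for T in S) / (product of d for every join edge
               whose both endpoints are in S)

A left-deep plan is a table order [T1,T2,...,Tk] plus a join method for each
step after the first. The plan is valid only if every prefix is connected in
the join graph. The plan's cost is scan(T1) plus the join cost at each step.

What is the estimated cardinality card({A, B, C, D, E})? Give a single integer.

Tables in S: A(200), B(200), C(300), D(50), E(250)
Edges inside S: D-A(d=25), D-B(d=10), D-E(d=2), D-C(d=20)
numerator = 200 * 200 * 300 * 50 * 250 = 150000000000
denominator = 25 * 10 * 2 * 20 = 10000
card(S) = 150000000000 / 10000 = 15000000

15000000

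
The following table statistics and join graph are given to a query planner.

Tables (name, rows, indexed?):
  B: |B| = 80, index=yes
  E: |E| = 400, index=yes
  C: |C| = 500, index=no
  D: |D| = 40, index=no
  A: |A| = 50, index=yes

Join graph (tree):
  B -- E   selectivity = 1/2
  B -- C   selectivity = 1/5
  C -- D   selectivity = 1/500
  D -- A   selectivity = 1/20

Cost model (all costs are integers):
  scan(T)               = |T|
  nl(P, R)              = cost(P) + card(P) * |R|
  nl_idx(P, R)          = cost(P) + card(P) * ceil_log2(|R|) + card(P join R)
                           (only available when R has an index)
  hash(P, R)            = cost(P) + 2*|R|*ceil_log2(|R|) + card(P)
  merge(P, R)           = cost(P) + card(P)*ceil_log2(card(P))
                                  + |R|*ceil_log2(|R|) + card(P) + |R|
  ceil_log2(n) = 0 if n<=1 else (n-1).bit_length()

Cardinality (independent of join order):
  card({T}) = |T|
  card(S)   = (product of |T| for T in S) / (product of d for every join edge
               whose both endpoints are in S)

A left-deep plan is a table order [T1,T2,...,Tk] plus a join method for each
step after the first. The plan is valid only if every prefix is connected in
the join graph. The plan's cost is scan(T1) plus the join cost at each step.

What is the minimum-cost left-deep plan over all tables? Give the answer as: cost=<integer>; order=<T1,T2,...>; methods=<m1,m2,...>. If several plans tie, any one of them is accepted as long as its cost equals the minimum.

Selinger DP (subsets sized 1..n):
  {B}: scan cost=80, card=80
  {E}: scan cost=400, card=400
  {C}: scan cost=500, card=500
  {D}: scan cost=40, card=40
  {A}: scan cost=50, card=50
  {BE}: card=16000; try (B,hash)→1920, (E,merge)→4720, (B,merge)→5040, (E,hash)→7360, (E,nl_idx)→16800, (B,nl_idx)→19200 …(+2); best=1920 via (B,hash)
  {BC}: card=8000; try (B,hash)→2120, (C,merge)→5720, (B,merge)→6140, (C,hash)→9160, (B,nl_idx)→12000, (C,nl)→40080 …(+1); best=2120 via (B,hash)
  {CD}: card=40; try (D,hash)→1480, (C,merge)→5320, (D,merge)→5780, (C,hash)→9080, (C,nl)→20040, (D,nl)→20500; best=1480 via (D,hash)
  {AD}: card=100; try (A,nl_idx)→380, (D,hash)→580, (A,merge)→670, (D,merge)→680, (A,hash)→680, (A,nl)→2040 …(+1); best=380 via (A,nl_idx)
  {BCE}: card=1600000; try (E,hash)→17320, (C,hash)→26920, (E,merge)→118120, (C,merge)→246920, (E,nl_idx)→1674120, (E,nl)→3202120 …(+1); best=17320 via (E,hash)
  {BCD}: card=640; try (B,merge)→2400, (B,nl_idx)→2400, (B,hash)→2640, (B,nl)→4680, (D,hash)→10600, (D,merge)→114400 …(+1); best=2400 via (B,merge)
  {ACD}: card=100; try (A,nl_idx)→1820, (A,merge)→2110, (A,hash)→2120, (A,nl)→3480, (C,merge)→6180, (C,hash)→9480 …(+1); best=1820 via (A,nl_idx)
  {BCDE}: card=128000; try (E,hash)→10240, (E,merge)→13440, (E,nl_idx)→136160, (E,nl)→258400, (D,hash)→1617800, (D,merge)→35217600 …(+1); best=10240 via (E,hash)
  {ABCD}: card=1600; try (B,hash)→3040, (B,merge)→3260, (A,hash)→3640, (B,nl_idx)→4120, (A,nl_idx)→7840, (A,merge)→9790 …(+2); best=3040 via (B,hash)
  {ABCDE}: card=320000; try (E,hash)→11840, (E,merge)→26240, (A,hash)→138840, (E,nl_idx)→337440, (E,nl)→643040, (A,nl_idx)→1098240 …(+2); best=11840 via (E,hash)

cost=11840; order=C,D,A,B,E; methods=hash,nl_idx,hash,hash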